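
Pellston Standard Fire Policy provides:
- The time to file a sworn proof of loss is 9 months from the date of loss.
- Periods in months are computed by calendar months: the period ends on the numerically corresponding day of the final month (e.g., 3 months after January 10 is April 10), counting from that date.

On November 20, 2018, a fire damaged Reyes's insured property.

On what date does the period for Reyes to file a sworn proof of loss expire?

9 months after November 20, 2018 is August 20, 2019.

August 20, 2019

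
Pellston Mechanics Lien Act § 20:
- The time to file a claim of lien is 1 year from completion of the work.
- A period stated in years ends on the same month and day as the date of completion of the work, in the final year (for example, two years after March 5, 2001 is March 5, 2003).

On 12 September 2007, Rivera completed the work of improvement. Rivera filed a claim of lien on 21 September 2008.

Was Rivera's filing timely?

No

1 year after 12 September 2007 is September 12, 2008.
The deadline is September 12, 2008; the filing on September 21, 2008 is after that date.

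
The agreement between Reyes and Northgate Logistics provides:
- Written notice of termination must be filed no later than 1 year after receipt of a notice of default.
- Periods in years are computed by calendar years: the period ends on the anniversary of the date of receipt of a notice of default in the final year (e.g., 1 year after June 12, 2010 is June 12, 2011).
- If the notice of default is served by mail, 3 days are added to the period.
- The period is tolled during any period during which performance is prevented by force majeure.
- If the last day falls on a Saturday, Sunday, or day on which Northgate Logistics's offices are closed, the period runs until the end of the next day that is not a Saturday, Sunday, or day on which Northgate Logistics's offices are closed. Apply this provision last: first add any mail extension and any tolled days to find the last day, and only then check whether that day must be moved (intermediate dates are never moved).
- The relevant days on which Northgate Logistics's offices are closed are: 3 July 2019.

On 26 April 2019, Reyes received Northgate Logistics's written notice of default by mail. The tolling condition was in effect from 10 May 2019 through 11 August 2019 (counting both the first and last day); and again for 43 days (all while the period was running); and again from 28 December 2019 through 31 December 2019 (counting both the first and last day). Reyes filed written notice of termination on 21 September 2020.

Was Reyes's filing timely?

No

1 year after 26 April 2019 is April 26, 2020.
Service was by mail, adding 3 days: April 26, 2020 + 3 days = April 29, 2020.
From May 10, 2019 through August 11, 2019 inclusive is 94 days; tolling adds 94 days: April 29, 2020 + 94 days = August 1, 2020.
Tolling adds 43 days: August 1, 2020 + 43 days = September 13, 2020.
From December 28, 2019 through December 31, 2019 inclusive is 4 days; tolling adds 4 days: September 13, 2020 + 4 days = September 17, 2020.
September 17, 2020 is a Thursday and not a day on which Northgate Logistics's offices are closed, so no extension applies.
The deadline is September 17, 2020; the filing on September 21, 2020 is after that date.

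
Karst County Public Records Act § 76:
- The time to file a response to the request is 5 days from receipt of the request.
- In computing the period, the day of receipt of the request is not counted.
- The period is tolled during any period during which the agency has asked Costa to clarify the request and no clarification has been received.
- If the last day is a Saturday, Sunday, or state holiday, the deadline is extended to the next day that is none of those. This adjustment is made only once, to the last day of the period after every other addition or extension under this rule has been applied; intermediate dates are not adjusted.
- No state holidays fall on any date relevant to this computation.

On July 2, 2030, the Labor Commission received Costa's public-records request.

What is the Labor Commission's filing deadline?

5 days after July 2, 2030 is July 7, 2030.
July 7, 2030 is Sunday. The next qualifying day is July 8, 2030.

July 8, 2030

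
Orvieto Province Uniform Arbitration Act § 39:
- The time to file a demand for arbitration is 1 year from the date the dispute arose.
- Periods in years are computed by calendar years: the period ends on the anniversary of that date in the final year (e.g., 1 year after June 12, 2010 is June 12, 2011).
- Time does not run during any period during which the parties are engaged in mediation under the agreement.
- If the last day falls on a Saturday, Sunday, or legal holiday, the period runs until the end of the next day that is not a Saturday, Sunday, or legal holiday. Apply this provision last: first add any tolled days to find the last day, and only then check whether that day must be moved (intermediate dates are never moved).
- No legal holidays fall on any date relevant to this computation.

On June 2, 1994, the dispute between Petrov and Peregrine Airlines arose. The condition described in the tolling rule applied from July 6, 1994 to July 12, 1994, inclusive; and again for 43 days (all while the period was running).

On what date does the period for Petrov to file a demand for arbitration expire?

July 24, 1995

1 year after June 2, 1994 is June 2, 1995.
From July 6, 1994 through July 12, 1994 inclusive is 7 days; tolling adds 7 days: June 2, 1995 + 7 days = June 9, 1995.
Tolling adds 43 days: June 9, 1995 + 43 days = July 22, 1995.
July 22, 1995 is Saturday; July 23, 1995 is Sunday. The next qualifying day is July 24, 1995.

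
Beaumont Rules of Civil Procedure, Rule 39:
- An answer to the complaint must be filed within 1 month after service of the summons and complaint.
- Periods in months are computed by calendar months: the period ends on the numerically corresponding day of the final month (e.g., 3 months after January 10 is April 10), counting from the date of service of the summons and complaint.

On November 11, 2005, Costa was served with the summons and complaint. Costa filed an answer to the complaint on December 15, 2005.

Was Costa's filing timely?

1 month after November 11, 2005 is December 11, 2005.
The deadline is December 11, 2005; the filing on December 15, 2005 is after that date.

No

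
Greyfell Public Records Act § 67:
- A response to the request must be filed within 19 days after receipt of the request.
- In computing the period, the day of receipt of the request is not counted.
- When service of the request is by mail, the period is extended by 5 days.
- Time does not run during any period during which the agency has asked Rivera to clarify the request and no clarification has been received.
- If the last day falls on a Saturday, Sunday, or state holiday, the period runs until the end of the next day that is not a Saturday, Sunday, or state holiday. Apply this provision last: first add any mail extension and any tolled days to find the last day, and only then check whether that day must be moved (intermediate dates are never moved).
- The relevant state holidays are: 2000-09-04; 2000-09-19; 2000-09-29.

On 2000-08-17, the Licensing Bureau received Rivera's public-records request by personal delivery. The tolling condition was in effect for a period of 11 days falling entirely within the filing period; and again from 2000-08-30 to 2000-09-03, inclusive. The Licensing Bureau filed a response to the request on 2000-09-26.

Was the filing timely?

No

19 days after 2000-08-17 is September 5, 2000.
Service was not by mail, so no mail extension applies.
Tolling adds 11 days: September 5, 2000 + 11 days = September 16, 2000.
From August 30, 2000 through September 3, 2000 inclusive is 5 days; tolling adds 5 days: September 16, 2000 + 5 days = September 21, 2000.
September 21, 2000 is a Thursday and not a state holiday, so no extension applies.
The deadline is September 21, 2000; the filing on September 26, 2000 is after that date.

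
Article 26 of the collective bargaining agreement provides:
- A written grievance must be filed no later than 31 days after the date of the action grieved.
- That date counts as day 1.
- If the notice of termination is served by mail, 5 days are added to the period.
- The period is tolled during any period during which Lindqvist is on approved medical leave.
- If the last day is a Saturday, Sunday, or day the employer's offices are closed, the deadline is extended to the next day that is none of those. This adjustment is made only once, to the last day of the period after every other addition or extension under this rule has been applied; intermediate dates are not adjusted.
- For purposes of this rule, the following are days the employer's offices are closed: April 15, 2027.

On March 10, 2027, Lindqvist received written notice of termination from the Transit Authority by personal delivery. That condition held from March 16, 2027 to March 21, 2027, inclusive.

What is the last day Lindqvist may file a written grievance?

Counting March 10, 2027 as day 1, day 31 is April 9, 2027.
Service was not by mail, so no mail extension applies.
From March 16, 2027 through March 21, 2027 inclusive is 6 days; tolling adds 6 days: April 9, 2027 + 6 days = April 15, 2027.
April 15, 2027 is a listed holiday. The next qualifying day is April 16, 2027.

April 16, 2027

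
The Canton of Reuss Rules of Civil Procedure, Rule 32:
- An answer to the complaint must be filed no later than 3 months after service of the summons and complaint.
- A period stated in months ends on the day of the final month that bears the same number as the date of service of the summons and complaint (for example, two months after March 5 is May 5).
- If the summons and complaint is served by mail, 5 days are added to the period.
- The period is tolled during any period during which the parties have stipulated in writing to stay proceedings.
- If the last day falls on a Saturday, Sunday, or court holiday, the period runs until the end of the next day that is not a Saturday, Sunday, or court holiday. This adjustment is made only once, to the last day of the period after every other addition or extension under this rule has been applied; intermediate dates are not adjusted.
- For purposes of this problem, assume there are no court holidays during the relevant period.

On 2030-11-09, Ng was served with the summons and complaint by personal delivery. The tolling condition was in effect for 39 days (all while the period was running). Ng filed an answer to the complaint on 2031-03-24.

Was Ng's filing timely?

3 months after 2030-11-09 is February 9, 2031.
Service was not by mail, so no mail extension applies.
Tolling adds 39 days: February 9, 2031 + 39 days = March 20, 2031.
March 20, 2031 is a Thursday and not a court holiday, so no extension applies.
The deadline is March 20, 2031; the filing on March 24, 2031 is after that date.

No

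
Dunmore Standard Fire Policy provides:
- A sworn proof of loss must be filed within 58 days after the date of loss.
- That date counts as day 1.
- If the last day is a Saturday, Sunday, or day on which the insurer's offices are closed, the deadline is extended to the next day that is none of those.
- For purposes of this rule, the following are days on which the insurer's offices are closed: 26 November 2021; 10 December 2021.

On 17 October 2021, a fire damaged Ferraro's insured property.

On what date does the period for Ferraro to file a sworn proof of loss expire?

Counting 17 October 2021 as day 1, day 58 is December 13, 2021.
December 13, 2021 is a Monday and not a day on which the insurer's offices are closed, so no extension applies.

December 13, 2021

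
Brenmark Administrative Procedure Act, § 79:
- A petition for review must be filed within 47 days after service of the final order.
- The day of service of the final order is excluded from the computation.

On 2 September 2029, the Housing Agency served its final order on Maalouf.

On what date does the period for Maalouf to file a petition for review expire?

October 19, 2029

47 days after 2 September 2029 is October 19, 2029.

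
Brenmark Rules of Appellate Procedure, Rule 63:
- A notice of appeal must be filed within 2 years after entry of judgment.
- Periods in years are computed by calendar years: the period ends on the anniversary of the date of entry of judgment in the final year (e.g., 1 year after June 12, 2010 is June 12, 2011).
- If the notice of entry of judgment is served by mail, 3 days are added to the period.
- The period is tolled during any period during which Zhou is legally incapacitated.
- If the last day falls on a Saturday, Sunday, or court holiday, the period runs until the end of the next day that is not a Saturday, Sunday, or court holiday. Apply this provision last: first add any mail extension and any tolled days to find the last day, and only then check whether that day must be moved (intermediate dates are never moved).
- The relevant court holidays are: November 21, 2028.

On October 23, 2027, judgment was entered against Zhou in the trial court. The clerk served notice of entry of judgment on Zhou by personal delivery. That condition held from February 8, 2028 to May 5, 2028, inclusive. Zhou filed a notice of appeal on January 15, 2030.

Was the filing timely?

2 years after October 23, 2027 is October 23, 2029.
Service was not by mail, so no mail extension applies.
From February 8, 2028 through May 5, 2028 inclusive is 88 days; tolling adds 88 days: October 23, 2029 + 88 days = January 19, 2030.
January 19, 2030 is Saturday; January 20, 2030 is Sunday. The next qualifying day is January 21, 2030.
The deadline is January 21, 2030; the filing on January 15, 2030 is on or before that date.

Yes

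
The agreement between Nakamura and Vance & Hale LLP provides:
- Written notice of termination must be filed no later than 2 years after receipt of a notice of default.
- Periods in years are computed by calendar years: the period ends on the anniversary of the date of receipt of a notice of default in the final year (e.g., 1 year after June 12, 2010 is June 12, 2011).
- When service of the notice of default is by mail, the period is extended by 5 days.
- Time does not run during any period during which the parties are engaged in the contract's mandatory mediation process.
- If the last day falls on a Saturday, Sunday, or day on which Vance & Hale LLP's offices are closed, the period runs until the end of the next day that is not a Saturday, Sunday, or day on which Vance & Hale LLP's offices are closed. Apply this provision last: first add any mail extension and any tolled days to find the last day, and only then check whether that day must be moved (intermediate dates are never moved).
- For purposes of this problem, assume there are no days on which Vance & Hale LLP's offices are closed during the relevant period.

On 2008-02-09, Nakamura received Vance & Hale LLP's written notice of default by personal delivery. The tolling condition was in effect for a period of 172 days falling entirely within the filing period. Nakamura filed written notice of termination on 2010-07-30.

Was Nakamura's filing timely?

2 years after 2008-02-09 is February 9, 2010.
Service was not by mail, so no mail extension applies.
Tolling adds 172 days: February 9, 2010 + 172 days = July 31, 2010.
July 31, 2010 is Saturday; August 1, 2010 is Sunday. The next qualifying day is August 2, 2010.
The deadline is August 2, 2010; the filing on July 30, 2010 is on or before that date.

Yes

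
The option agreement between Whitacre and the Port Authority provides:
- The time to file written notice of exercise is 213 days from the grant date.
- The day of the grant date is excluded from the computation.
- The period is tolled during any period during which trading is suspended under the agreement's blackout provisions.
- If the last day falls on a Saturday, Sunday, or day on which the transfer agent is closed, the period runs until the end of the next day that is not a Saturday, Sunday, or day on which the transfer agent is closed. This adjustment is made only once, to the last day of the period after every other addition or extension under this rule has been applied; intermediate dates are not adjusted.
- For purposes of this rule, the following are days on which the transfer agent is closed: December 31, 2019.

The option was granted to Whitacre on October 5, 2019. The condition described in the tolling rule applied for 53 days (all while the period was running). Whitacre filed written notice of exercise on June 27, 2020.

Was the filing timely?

Yes

213 days after October 5, 2019 is May 5, 2020.
Tolling adds 53 days: May 5, 2020 + 53 days = June 27, 2020.
June 27, 2020 is Saturday; June 28, 2020 is Sunday. The next qualifying day is June 29, 2020.
The deadline is June 29, 2020; the filing on June 27, 2020 is on or before that date.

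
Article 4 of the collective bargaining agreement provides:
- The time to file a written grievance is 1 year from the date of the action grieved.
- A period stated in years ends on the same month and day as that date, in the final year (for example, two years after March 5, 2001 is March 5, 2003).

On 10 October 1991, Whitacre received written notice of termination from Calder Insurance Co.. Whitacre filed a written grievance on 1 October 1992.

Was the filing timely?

Yes

1 year after 10 October 1991 is October 10, 1992.
The deadline is October 10, 1992; the filing on October 1, 1992 is on or before that date.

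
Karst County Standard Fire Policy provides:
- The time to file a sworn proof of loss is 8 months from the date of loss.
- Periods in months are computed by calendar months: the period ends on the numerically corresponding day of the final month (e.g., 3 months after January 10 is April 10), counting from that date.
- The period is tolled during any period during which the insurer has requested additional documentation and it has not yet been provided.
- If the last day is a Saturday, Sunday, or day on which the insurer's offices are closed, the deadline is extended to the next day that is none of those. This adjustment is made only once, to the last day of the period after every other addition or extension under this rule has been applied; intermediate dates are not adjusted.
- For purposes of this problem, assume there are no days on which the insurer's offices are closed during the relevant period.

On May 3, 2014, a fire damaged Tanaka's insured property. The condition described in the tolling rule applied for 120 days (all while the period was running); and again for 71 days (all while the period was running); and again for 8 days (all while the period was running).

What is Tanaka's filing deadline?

July 21, 2015

8 months after May 3, 2014 is January 3, 2015.
Tolling adds 120 days: January 3, 2015 + 120 days = May 3, 2015.
Tolling adds 71 days: May 3, 2015 + 71 days = July 13, 2015.
Tolling adds 8 days: July 13, 2015 + 8 days = July 21, 2015.
July 21, 2015 is a Tuesday and not a day on which the insurer's offices are closed, so no extension applies.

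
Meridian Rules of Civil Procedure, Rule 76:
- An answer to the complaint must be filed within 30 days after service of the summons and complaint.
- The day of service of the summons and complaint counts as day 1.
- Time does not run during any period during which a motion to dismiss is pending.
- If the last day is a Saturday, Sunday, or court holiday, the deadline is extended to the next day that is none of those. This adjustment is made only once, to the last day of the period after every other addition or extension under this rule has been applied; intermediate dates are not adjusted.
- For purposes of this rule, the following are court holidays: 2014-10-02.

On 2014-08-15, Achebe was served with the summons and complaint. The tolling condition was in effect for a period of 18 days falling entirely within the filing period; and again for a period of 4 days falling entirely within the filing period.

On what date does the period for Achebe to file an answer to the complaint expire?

October 6, 2014

Counting 2014-08-15 as day 1, day 30 is September 13, 2014.
Tolling adds 18 days: September 13, 2014 + 18 days = October 1, 2014.
Tolling adds 4 days: October 1, 2014 + 4 days = October 5, 2014.
October 5, 2014 is Sunday. The next qualifying day is October 6, 2014.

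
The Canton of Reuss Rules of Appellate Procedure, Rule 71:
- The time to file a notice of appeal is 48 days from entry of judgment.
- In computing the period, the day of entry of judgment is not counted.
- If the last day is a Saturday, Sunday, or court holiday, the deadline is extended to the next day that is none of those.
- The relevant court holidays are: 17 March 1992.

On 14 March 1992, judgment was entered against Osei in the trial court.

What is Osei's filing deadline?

48 days after 14 March 1992 is May 1, 1992.
May 1, 1992 is a Friday and not a court holiday, so no extension applies.

May 1, 1992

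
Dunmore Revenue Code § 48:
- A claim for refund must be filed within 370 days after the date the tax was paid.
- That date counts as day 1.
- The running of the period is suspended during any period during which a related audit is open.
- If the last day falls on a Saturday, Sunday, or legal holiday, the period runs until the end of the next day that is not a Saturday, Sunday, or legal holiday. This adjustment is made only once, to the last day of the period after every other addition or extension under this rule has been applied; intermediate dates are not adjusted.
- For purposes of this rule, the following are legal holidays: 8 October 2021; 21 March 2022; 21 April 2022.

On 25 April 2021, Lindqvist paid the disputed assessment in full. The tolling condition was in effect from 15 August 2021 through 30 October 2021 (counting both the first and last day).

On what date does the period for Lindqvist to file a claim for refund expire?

Counting 25 April 2021 as day 1, day 370 is April 29, 2022.
From August 15, 2021 through October 30, 2021 inclusive is 77 days; tolling adds 77 days: April 29, 2022 + 77 days = July 15, 2022.
July 15, 2022 is a Friday and not a legal holiday, so no extension applies.

July 15, 2022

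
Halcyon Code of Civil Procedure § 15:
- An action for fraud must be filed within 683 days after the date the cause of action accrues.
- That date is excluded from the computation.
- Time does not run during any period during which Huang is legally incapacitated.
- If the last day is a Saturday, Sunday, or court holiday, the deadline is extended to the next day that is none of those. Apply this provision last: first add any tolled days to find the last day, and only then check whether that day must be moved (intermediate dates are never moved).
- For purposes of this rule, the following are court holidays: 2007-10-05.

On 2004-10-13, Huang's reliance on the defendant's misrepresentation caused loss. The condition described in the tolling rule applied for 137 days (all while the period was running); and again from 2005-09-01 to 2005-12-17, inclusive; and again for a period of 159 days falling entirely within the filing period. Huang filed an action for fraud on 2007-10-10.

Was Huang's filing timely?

683 days after 2004-10-13 is August 27, 2006.
Tolling adds 137 days: August 27, 2006 + 137 days = January 11, 2007.
From September 1, 2005 through December 17, 2005 inclusive is 108 days; tolling adds 108 days: January 11, 2007 + 108 days = April 29, 2007.
Tolling adds 159 days: April 29, 2007 + 159 days = October 5, 2007.
October 5, 2007 is a listed holiday; October 6, 2007 is Saturday; October 7, 2007 is Sunday. The next qualifying day is October 8, 2007.
The deadline is October 8, 2007; the filing on October 10, 2007 is after that date.

No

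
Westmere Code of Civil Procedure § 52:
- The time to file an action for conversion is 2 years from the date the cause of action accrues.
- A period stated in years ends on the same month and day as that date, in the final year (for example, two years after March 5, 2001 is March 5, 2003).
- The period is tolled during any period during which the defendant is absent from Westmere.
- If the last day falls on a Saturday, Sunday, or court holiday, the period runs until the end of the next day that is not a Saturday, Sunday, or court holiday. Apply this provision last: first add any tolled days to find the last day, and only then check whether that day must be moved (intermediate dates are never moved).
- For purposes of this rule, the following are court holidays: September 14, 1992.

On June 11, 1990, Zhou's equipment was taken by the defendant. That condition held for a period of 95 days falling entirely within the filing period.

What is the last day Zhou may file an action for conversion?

September 15, 1992

2 years after June 11, 1990 is June 11, 1992.
Tolling adds 95 days: June 11, 1992 + 95 days = September 14, 1992.
September 14, 1992 is a listed holiday. The next qualifying day is September 15, 1992.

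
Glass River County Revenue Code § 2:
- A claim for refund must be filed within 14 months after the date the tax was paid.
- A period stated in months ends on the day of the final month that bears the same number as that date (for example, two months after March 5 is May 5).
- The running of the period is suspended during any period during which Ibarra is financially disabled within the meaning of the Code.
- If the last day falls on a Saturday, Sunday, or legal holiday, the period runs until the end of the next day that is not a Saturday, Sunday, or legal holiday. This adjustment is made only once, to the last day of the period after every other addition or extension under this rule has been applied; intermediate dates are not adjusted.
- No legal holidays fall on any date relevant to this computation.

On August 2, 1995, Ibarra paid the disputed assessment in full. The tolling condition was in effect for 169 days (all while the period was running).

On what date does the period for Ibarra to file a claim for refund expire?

14 months after August 2, 1995 is October 2, 1996.
Tolling adds 169 days: October 2, 1996 + 169 days = March 20, 1997.
March 20, 1997 is a Thursday and not a legal holiday, so no extension applies.

March 20, 1997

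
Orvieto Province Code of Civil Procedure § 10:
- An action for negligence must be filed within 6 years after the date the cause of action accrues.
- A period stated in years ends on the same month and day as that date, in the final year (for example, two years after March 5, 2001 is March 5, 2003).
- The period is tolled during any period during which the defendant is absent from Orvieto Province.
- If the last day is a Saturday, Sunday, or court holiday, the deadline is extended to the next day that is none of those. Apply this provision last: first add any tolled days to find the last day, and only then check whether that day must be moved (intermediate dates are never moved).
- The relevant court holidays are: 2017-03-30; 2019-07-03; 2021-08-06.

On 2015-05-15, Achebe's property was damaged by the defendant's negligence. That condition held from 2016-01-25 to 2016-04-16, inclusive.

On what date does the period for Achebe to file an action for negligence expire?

August 9, 2021

6 years after 2015-05-15 is May 15, 2021.
From January 25, 2016 through April 16, 2016 inclusive is 83 days; tolling adds 83 days: May 15, 2021 + 83 days = August 6, 2021.
August 6, 2021 is a listed holiday; August 7, 2021 is Saturday; August 8, 2021 is Sunday. The next qualifying day is August 9, 2021.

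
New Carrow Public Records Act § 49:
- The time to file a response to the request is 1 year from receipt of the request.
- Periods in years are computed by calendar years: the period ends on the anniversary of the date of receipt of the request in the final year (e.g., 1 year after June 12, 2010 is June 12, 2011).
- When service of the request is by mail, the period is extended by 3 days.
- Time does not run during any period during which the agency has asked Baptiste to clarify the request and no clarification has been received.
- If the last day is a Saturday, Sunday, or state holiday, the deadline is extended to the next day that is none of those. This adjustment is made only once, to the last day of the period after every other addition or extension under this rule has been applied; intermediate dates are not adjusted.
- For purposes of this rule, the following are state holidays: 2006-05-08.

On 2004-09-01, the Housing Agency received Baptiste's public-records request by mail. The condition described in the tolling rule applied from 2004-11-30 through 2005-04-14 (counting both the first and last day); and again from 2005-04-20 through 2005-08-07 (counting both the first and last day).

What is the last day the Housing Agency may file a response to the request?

1 year after 2004-09-01 is September 1, 2005.
Service was by mail, adding 3 days: September 1, 2005 + 3 days = September 4, 2005.
From November 30, 2004 through April 14, 2005 inclusive is 136 days; tolling adds 136 days: September 4, 2005 + 136 days = January 18, 2006.
From April 20, 2005 through August 7, 2005 inclusive is 110 days; tolling adds 110 days: January 18, 2006 + 110 days = May 8, 2006.
May 8, 2006 is a listed holiday. The next qualifying day is May 9, 2006.

May 9, 2006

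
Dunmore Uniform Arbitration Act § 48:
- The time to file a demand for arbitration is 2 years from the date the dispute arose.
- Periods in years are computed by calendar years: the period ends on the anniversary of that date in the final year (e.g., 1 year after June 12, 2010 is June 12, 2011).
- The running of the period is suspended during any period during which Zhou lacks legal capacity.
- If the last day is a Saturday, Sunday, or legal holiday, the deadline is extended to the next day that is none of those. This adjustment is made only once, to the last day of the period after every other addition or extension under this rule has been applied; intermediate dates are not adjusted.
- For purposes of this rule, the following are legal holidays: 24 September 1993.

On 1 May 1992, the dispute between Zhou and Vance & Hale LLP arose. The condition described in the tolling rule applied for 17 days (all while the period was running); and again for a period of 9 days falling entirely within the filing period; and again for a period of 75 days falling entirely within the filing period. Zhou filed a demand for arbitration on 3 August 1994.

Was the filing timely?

2 years after 1 May 1992 is May 1, 1994.
Tolling adds 17 days: May 1, 1994 + 17 days = May 18, 1994.
Tolling adds 9 days: May 18, 1994 + 9 days = May 27, 1994.
Tolling adds 75 days: May 27, 1994 + 75 days = August 10, 1994.
August 10, 1994 is a Wednesday and not a legal holiday, so no extension applies.
The deadline is August 10, 1994; the filing on August 3, 1994 is on or before that date.

Yes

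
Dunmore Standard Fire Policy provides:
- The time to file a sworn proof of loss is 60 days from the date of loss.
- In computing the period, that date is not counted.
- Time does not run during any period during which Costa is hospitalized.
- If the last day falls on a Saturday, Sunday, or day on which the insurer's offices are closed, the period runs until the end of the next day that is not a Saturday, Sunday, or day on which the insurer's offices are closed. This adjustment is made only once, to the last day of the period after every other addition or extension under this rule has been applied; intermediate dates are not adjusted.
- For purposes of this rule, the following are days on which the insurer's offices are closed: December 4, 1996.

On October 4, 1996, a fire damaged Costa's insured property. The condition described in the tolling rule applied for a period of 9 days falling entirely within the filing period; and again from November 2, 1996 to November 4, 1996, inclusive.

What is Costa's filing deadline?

60 days after October 4, 1996 is December 3, 1996.
Tolling adds 9 days: December 3, 1996 + 9 days = December 12, 1996.
From November 2, 1996 through November 4, 1996 inclusive is 3 days; tolling adds 3 days: December 12, 1996 + 3 days = December 15, 1996.
December 15, 1996 is Sunday. The next qualifying day is December 16, 1996.

December 16, 1996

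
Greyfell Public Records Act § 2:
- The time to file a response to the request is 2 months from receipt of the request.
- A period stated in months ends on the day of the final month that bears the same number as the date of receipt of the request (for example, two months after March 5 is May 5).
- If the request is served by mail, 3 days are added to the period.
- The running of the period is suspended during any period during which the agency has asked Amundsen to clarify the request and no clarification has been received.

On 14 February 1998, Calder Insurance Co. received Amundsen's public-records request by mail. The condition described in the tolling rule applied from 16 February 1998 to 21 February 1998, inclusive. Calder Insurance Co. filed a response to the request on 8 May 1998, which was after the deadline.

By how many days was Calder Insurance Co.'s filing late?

2 months after 14 February 1998 is April 14, 1998.
Service was by mail, adding 3 days: April 14, 1998 + 3 days = April 17, 1998.
From February 16, 1998 through February 21, 1998 inclusive is 6 days; tolling adds 6 days: April 17, 1998 + 6 days = April 23, 1998.
The deadline is April 23, 1998; from April 23, 1998 to May 8, 1998 is 15 days.

15 days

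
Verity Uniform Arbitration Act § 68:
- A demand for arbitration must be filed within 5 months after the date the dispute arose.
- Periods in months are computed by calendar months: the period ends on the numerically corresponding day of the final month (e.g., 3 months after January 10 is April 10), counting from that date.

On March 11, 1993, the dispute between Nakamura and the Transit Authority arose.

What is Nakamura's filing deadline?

5 months after March 11, 1993 is August 11, 1993.

August 11, 1993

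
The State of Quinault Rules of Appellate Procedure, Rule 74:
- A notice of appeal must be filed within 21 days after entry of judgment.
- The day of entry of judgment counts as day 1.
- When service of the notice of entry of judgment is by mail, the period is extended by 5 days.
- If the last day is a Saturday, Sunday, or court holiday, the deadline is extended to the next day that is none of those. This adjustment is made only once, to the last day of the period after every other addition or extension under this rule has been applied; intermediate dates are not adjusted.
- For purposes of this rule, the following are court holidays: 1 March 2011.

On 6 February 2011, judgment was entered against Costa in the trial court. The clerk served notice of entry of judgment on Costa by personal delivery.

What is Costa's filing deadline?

Counting 6 February 2011 as day 1, day 21 is February 26, 2011.
Service was not by mail, so no mail extension applies.
February 26, 2011 is Saturday; February 27, 2011 is Sunday. The next qualifying day is February 28, 2011.

February 28, 2011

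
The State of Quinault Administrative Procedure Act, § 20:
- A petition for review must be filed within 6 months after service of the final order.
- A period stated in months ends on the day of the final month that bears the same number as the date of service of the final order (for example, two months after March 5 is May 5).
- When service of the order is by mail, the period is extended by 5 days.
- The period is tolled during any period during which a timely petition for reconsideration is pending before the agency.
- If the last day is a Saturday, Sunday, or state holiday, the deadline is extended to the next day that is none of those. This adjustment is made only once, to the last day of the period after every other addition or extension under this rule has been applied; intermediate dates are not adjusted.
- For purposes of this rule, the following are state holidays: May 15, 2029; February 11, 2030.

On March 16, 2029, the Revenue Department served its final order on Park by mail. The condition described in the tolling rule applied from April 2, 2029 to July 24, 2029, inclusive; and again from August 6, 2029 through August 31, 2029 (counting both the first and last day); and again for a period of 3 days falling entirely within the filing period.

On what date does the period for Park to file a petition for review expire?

February 12, 2030

6 months after March 16, 2029 is September 16, 2029.
Service was by mail, adding 5 days: September 16, 2029 + 5 days = September 21, 2029.
From April 2, 2029 through July 24, 2029 inclusive is 114 days; tolling adds 114 days: September 21, 2029 + 114 days = January 13, 2030.
From August 6, 2029 through August 31, 2029 inclusive is 26 days; tolling adds 26 days: January 13, 2030 + 26 days = February 8, 2030.
Tolling adds 3 days: February 8, 2030 + 3 days = February 11, 2030.
February 11, 2030 is a listed holiday. The next qualifying day is February 12, 2030.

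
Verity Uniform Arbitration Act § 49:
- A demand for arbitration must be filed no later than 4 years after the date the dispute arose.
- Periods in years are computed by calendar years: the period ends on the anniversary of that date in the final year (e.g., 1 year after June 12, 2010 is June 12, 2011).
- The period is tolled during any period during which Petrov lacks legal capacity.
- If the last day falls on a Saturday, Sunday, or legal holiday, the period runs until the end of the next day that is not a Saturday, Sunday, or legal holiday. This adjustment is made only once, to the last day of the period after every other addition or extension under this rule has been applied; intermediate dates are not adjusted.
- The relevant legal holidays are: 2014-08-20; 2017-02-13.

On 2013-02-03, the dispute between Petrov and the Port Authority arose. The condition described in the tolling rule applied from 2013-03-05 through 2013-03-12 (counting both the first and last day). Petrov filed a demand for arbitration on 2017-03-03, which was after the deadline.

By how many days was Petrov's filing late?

17 days

4 years after 2013-02-03 is February 3, 2017.
From March 5, 2013 through March 12, 2013 inclusive is 8 days; tolling adds 8 days: February 3, 2017 + 8 days = February 11, 2017.
February 11, 2017 is Saturday; February 12, 2017 is Sunday; February 13, 2017 is a listed holiday. The next qualifying day is February 14, 2017.
The deadline is February 14, 2017; from February 14, 2017 to March 3, 2017 is 17 days.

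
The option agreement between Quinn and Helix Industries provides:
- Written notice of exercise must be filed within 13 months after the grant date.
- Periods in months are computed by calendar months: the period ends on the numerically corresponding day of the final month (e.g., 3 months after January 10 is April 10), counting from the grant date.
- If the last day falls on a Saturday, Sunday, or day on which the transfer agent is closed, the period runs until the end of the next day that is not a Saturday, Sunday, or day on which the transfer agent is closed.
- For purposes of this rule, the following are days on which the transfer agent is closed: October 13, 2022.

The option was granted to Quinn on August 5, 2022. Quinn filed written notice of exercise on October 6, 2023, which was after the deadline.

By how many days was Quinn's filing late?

31 days

13 months after August 5, 2022 is September 5, 2023.
September 5, 2023 is a Tuesday and not a day on which the transfer agent is closed, so no extension applies.
The deadline is September 5, 2023; from September 5, 2023 to October 6, 2023 is 31 days.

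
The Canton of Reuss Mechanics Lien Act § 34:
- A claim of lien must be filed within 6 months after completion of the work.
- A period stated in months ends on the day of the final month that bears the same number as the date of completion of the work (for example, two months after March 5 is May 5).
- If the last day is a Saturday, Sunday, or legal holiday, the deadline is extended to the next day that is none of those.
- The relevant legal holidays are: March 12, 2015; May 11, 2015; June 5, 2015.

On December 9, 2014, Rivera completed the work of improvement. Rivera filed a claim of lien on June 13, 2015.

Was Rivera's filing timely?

No

6 months after December 9, 2014 is June 9, 2015.
June 9, 2015 is a Tuesday and not a legal holiday, so no extension applies.
The deadline is June 9, 2015; the filing on June 13, 2015 is after that date.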